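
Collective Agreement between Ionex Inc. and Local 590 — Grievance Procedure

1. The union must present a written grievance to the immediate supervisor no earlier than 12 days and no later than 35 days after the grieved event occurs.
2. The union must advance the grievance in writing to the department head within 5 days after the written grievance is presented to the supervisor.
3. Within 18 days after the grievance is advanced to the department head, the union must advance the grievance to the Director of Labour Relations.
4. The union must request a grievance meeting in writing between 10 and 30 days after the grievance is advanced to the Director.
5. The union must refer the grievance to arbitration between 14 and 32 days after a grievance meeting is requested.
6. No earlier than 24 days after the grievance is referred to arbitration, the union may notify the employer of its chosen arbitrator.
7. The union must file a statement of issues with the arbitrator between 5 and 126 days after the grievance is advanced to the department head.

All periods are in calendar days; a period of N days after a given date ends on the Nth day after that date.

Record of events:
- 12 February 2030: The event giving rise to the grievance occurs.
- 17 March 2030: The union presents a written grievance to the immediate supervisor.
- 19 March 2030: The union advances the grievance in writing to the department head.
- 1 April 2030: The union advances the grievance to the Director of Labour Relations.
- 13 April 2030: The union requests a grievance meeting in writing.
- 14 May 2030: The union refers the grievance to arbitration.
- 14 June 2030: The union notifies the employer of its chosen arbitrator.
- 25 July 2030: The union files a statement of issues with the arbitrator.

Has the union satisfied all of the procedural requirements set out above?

Step 1: the window is 12–35 days after 12 February 2030 (when the grieved event occurs), so 24 February 2030 through 19 March 2030; done 17 March 2030 — within the window.
Step 2: 5 days after 17 March 2030 (when the written grievance is presented to the supervisor) is 22 March 2030; 19 March 2030 is within that limit.
Step 3: 18 days after 19 March 2030 (when the grievance is advanced to the department head) is 6 April 2030; 1 April 2030 is within that limit.
Step 4: the window is 10–30 days after 1 April 2030 (when the grievance is advanced to the Director), so 11 April 2030 through 1 May 2030; done 13 April 2030, which is between those dates.
Step 5: the window is 14–32 days after 13 April 2030 (when a grievance meeting is requested), so 27 April 2030 through 15 May 2030; done 14 May 2030, which is between those dates.
Step 6: the earliest permitted date is 24 days after 14 May 2030 (when the grievance is referred to arbitration), i.e. 7 June 2030; 14 June 2030 is on or after that date.
Step 7: the window is 5–126 days after 19 March 2030 (when the grievance is advanced to the department head), so 24 March 2030 through 23 July 2030; 25 July 2030 is 2 days past the end of the window.

No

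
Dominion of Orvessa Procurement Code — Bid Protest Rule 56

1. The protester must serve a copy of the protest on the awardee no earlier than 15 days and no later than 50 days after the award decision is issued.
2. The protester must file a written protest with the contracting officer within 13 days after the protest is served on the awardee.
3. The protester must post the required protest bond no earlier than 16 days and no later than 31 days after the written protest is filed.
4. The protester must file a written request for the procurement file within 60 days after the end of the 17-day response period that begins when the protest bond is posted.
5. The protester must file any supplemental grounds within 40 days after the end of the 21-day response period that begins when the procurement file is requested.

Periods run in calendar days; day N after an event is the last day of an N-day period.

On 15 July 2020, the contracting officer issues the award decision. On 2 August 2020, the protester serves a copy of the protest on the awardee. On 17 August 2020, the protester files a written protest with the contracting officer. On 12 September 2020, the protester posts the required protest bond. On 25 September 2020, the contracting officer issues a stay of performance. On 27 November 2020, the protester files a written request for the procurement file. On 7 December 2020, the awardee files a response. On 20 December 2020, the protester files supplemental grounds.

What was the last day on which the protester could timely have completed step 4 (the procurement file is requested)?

28 November 2020

The protest bond is posted on 12 September 2020; the 17-day response period therefore ends 29 September 2020, and step 4 runs from that date. 60 days after 29 September 2020 is 28 November 2020.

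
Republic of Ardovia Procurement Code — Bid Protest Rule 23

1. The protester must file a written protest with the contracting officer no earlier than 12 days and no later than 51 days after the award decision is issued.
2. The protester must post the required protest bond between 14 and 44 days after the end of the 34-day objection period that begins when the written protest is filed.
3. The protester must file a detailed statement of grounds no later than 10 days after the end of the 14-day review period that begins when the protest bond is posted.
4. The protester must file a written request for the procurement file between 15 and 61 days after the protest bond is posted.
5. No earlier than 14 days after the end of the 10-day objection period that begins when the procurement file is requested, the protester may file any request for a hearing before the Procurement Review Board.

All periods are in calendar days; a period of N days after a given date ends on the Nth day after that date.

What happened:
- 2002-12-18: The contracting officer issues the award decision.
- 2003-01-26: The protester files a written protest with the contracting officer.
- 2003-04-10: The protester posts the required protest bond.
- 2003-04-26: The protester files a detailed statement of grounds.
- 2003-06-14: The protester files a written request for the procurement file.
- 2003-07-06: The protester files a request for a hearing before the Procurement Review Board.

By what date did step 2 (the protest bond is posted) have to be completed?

The written protest is filed on 2003-01-26; the 34-day objection period therefore ends 2003-03-01, and step 2 runs from that date. The window is 14–44 days after 2003-03-01; it closes on 2003-04-14.

2003-04-14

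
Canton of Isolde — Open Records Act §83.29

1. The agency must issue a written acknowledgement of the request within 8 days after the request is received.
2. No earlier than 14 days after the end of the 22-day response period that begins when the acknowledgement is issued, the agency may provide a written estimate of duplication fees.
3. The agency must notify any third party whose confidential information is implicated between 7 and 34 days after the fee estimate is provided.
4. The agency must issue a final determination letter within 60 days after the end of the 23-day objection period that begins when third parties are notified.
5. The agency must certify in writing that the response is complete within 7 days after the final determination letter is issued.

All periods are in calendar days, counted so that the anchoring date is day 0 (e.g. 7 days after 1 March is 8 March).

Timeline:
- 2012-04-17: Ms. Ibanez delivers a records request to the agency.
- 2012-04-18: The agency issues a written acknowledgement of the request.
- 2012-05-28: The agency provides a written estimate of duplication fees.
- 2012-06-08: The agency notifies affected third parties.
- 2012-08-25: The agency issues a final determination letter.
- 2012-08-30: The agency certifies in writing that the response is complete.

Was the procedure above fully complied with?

(1) due by 2012-04-17 + 8 days = 2012-04-25; 2012-04-18 is within that limit.
(2) permitted from 2012-05-10 + 14 days = 2012-05-24 onward; 2012-05-28 is on or after that date.
(3) the permitted window runs from 2012-05-28 + 7 = 2012-06-04 to 2012-05-28 + 34 = 2012-07-01; 2012-06-08 falls inside that range.
(4) due by 2012-07-01 + 60 days = 2012-08-30; done 2012-08-25 — timely.
(5) due by 2012-08-25 + 7 days = 2012-09-01; done 2012-08-30 — timely.

Yes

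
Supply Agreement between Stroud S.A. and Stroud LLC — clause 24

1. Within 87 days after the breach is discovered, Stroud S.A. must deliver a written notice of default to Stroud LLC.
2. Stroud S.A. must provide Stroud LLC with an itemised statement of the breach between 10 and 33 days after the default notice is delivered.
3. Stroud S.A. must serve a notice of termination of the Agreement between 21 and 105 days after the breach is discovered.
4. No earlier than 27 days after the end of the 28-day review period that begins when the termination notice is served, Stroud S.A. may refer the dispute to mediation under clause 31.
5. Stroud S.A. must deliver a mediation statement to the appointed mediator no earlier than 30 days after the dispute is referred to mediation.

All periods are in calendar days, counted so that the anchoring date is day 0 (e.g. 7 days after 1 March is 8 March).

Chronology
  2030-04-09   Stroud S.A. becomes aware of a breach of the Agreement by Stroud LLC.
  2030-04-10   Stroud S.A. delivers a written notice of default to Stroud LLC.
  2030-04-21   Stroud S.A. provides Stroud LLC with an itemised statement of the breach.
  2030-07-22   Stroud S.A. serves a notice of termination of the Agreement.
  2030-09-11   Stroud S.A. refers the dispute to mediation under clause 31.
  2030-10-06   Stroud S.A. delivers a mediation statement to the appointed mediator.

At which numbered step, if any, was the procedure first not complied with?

Step 4

Step 1 — counting 87 days from 2030-04-09 (when the breach is discovered) gives a deadline of 2030-07-05; 2030-04-10 is within that limit.
Step 2 — 10 and 33 days from 2030-04-10 (when the default notice is delivered) are 2030-04-20 and 2030-05-13 respectively; done 2030-04-21, which is between those dates.
Step 3 — 21 and 105 days from 2030-04-09 (when the breach is discovered) are 2030-04-30 and 2030-07-23 respectively; 2030-07-22 falls inside that range.
Step 4 — must wait 27 days from 2030-08-19 (end of the 28-day review period, which began when the termination notice is served on 2030-07-22), so not before 2030-09-15; 2030-09-11 is 4 days before the earliest permitted date.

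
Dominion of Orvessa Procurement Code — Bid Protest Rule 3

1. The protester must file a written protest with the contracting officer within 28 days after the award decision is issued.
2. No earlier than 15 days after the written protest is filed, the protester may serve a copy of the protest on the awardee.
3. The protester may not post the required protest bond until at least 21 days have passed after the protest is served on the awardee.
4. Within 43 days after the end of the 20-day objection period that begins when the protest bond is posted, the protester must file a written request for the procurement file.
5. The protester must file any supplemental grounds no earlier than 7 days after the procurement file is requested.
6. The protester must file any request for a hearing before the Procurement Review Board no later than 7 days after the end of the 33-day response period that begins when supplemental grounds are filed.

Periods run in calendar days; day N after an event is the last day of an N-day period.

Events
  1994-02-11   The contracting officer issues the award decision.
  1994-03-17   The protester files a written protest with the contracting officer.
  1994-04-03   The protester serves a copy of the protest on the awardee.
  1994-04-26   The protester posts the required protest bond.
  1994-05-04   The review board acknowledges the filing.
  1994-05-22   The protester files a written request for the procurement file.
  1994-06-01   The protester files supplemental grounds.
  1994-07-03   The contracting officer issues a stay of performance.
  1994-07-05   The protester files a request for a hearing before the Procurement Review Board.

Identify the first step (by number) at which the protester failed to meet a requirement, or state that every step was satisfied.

Step 1: 28 days after 1994-02-11 (when the award decision is issued) is 1994-03-11; 1994-03-17 misses that deadline by 6 days.

Step 1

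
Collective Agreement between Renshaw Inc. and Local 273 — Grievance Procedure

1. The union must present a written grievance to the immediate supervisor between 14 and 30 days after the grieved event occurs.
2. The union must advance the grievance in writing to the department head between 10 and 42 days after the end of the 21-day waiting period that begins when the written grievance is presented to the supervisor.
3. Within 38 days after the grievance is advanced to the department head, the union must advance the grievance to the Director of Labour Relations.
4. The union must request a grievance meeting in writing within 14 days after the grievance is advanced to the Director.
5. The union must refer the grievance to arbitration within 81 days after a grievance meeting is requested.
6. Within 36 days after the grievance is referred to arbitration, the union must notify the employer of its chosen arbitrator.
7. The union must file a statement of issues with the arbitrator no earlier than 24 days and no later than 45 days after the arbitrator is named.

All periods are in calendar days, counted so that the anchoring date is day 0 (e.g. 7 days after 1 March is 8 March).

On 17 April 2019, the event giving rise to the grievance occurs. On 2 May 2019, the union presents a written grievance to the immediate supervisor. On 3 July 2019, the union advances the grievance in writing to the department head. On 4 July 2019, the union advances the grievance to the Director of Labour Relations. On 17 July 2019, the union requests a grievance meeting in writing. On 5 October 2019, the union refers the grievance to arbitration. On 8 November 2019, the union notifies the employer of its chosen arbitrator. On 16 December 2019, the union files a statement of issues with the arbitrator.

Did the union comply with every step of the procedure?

Yes

Step 1: the window is 14–30 days after 17 April 2019 (when the grieved event occurs), so 1 May 2019 through 17 May 2019; done 2 May 2019, which is between those dates.
Step 2: the window is 10–42 days after 23 May 2019 (end of the 21-day waiting period, which began when the written grievance is presented to the supervisor on 2 May 2019), so 2 June 2019 through 4 July 2019; done 3 July 2019, which is between those dates.
Step 3: 38 days after 3 July 2019 (when the grievance is advanced to the department head) is 10 August 2019; done 4 July 2019 — timely.
Step 4: 14 days after 4 July 2019 (when the grievance is advanced to the Director) is 18 July 2019; completed 17 July 2019, before the deadline.
Step 5: 81 days after 17 July 2019 (when a grievance meeting is requested) is 6 October 2019; done 5 October 2019 — timely.
Step 6: 36 days after 5 October 2019 (when the grievance is referred to arbitration) is 10 November 2019; 8 November 2019 is within that limit.
Step 7: the window is 24–45 days after 8 November 2019 (when the arbitrator is named), so 2 December 2019 through 23 December 2019; done 16 December 2019 — within the window.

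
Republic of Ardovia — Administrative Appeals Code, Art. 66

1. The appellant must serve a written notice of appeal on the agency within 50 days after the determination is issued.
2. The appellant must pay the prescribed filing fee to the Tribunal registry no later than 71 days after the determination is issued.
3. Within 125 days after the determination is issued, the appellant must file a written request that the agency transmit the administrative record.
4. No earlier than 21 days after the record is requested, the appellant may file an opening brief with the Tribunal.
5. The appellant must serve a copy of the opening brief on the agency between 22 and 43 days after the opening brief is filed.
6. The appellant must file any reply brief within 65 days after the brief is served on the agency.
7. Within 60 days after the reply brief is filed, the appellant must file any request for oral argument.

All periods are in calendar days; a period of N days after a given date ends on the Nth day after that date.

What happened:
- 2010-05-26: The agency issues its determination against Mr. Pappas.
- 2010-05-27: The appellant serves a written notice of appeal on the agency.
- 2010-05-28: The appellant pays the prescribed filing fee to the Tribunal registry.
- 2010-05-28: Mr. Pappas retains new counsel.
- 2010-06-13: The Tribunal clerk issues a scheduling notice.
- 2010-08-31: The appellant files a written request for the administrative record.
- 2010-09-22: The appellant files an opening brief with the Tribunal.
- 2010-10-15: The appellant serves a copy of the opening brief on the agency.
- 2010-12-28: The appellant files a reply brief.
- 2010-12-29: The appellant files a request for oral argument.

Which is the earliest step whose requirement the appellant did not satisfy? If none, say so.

Step 1 — counting 50 days from 2010-05-26 (when the determination is issued) gives a deadline of 2010-07-15; 2010-05-27 is within that limit.
Step 2 — counting 71 days from 2010-05-26 (when the determination is issued) gives a deadline of 2010-08-05; completed 2010-05-28, before the deadline.
Step 3 — counting 125 days from 2010-05-26 (when the determination is issued) gives a deadline of 2010-09-28; 2010-08-31 is within that limit.
Step 4 — must wait 21 days from 2010-08-31 (when the record is requested), so not before 2010-09-21; done 2010-09-22 — permitted.
Step 5 — 22 and 43 days from 2010-09-22 (when the opening brief is filed) are 2010-10-14 and 2010-11-04 respectively; 2010-10-15 falls inside that range.
Step 6 — counting 65 days from 2010-10-15 (when the brief is served on the agency) gives a deadline of 2010-12-19; not done until 2010-12-28, 9 days after the deadline.
Later steps need not be reached.

Step 6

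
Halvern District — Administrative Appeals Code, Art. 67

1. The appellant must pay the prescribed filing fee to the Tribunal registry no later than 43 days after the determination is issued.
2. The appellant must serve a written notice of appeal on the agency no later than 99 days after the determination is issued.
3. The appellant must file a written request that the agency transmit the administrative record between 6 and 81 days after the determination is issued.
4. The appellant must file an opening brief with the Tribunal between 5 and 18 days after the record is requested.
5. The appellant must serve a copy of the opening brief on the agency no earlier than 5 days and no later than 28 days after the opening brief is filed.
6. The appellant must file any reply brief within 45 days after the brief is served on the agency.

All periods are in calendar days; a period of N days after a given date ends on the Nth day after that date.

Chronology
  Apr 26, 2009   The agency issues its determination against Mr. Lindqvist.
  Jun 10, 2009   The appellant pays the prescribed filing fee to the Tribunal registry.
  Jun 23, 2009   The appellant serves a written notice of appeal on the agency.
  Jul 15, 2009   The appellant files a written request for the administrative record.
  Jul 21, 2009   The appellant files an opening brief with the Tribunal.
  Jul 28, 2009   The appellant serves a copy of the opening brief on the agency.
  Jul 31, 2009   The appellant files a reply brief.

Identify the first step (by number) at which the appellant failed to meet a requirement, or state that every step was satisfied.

(1) due by Apr 26, 2009 + 43 days = Jun 8, 2009; done Jun 10, 2009 — 2 days late.
Later steps need not be reached.

Step 1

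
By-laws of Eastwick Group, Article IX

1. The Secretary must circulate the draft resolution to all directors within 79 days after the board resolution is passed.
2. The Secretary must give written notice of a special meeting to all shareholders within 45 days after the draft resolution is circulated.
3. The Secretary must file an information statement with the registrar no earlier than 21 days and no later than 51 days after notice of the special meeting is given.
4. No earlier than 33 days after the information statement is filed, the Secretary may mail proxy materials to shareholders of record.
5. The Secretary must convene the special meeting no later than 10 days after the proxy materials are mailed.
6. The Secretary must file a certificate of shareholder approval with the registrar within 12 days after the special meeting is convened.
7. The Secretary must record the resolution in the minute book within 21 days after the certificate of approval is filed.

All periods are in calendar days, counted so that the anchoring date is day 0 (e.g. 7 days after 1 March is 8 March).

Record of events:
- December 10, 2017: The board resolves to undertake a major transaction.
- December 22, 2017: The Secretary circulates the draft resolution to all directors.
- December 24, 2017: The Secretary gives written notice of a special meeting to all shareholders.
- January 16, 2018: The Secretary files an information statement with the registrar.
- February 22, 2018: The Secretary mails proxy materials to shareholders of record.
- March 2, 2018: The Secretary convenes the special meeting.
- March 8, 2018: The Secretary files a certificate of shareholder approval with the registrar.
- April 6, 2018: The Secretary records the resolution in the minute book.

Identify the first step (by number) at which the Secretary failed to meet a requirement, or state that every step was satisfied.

Step 1 — counting 79 days from December 10, 2017 (when the board resolution is passed) gives a deadline of February 27, 2018; December 22, 2017 is within that limit.
Step 2 — counting 45 days from December 22, 2017 (when the draft resolution is circulated) gives a deadline of February 5, 2018; done December 24, 2017 — timely.
Step 3 — 21 and 51 days from December 24, 2017 (when notice of the special meeting is given) are January 14, 2018 and February 13, 2018 respectively; done January 16, 2018, which is between those dates.
Step 4 — must wait 33 days from January 16, 2018 (when the information statement is filed), so not before February 18, 2018; done February 22, 2018, after the minimum wait.
Step 5 — counting 10 days from February 22, 2018 (when the proxy materials are mailed) gives a deadline of March 4, 2018; done March 2, 2018 — timely.
Step 6 — counting 12 days from March 2, 2018 (when the special meeting is convened) gives a deadline of March 14, 2018; completed March 8, 2018, before the deadline.
Step 7 — counting 21 days from March 8, 2018 (when the certificate of approval is filed) gives a deadline of March 29, 2018; done April 6, 2018 — 8 days late.

Step 7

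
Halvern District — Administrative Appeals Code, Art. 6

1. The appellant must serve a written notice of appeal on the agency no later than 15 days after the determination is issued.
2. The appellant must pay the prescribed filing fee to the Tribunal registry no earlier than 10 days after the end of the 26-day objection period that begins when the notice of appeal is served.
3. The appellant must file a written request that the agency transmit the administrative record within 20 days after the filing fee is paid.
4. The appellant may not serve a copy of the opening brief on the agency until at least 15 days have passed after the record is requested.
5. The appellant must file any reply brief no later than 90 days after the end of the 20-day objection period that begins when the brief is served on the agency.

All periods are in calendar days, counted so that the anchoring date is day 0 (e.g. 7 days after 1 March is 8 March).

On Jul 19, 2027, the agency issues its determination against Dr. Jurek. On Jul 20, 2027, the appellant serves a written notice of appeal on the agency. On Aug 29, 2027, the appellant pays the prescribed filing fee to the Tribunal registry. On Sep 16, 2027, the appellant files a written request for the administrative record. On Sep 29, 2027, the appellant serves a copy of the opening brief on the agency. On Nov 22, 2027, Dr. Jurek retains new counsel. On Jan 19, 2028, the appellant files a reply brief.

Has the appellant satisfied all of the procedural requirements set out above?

Step 1 — counting 15 days from Jul 19, 2027 (when the determination is issued) gives a deadline of Aug 3, 2027; completed Jul 20, 2027, before the deadline.
Step 2 — must wait 10 days from Aug 15, 2027 (end of the 26-day objection period, which began when the notice of appeal is served on Jul 20, 2027), so not before Aug 25, 2027; done Aug 29, 2027, after the minimum wait.
Step 3 — counting 20 days from Aug 29, 2027 (when the filing fee is paid) gives a deadline of Sep 18, 2027; done Sep 16, 2027 — timely.
Step 4 — must wait 15 days from Sep 16, 2027 (when the record is requested), so not before Oct 1, 2027; Sep 29, 2027 is 2 days before the earliest permitted date.

No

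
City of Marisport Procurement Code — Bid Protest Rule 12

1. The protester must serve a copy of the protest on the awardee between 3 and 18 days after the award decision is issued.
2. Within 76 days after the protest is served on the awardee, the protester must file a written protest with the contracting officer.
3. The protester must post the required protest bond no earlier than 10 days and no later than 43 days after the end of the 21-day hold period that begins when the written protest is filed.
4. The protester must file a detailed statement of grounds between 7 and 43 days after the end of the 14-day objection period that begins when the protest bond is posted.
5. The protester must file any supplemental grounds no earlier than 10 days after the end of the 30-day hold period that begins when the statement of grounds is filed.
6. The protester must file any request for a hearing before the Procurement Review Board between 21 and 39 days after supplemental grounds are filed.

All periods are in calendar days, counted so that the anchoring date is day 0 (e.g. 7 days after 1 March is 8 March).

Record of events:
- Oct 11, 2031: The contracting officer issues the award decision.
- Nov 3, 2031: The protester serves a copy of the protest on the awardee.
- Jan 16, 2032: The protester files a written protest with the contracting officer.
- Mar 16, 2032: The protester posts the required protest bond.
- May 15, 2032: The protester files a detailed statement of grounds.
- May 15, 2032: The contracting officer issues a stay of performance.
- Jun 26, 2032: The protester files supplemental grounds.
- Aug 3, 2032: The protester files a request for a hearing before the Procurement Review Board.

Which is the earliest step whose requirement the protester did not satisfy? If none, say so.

Step 1 — 3 and 18 days from Oct 11, 2031 (when the award decision is issued) are Oct 14, 2031 and Oct 29, 2031 respectively; done Nov 3, 2031 — 5 days after the window closed.

Step 1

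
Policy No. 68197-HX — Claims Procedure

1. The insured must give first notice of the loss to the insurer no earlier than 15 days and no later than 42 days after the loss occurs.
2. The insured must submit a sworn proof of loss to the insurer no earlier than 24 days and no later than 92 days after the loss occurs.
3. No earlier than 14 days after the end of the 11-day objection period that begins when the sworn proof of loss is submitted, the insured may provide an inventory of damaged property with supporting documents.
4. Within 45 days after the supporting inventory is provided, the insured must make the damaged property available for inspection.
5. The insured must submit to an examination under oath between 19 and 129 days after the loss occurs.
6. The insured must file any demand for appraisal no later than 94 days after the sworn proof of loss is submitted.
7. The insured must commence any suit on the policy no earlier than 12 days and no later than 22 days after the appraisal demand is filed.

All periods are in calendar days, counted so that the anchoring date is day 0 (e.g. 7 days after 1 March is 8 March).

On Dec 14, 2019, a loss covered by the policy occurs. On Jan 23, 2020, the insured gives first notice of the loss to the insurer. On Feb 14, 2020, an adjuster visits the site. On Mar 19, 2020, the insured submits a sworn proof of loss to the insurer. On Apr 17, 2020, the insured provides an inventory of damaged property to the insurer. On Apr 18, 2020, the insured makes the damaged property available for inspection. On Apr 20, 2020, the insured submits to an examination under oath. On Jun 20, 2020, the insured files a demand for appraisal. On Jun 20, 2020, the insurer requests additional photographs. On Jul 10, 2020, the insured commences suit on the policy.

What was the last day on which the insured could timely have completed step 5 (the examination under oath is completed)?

Step 5 runs from Dec 14, 2019, when the loss occurs. The window is 19–129 days after Dec 14, 2019; it closes on Apr 21, 2020.

Apr 21, 2020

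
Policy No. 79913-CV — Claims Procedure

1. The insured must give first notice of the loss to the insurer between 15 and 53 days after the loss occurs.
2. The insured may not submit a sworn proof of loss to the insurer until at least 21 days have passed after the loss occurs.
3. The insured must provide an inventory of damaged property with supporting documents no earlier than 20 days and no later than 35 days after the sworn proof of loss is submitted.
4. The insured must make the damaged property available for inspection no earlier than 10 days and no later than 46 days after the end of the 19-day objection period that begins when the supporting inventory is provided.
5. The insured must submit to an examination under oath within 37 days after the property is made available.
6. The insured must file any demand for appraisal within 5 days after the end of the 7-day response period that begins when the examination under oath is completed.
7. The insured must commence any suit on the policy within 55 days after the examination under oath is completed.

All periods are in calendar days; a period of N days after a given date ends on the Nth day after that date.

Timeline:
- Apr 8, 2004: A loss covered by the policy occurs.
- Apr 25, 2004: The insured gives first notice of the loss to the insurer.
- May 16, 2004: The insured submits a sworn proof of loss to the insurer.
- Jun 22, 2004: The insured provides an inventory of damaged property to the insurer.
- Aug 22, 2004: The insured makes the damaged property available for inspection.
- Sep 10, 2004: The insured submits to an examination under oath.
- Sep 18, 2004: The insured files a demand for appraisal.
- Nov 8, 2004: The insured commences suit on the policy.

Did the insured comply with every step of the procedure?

No

(1) the permitted window runs from Apr 8, 2004 + 15 = Apr 23, 2004 to Apr 8, 2004 + 53 = May 31, 2004; Apr 25, 2004 falls inside that range.
(2) permitted from Apr 8, 2004 + 21 days = Apr 29, 2004 onward; done May 16, 2004, after the minimum wait.
(3) the permitted window runs from May 16, 2004 + 20 = Jun 5, 2004 to May 16, 2004 + 35 = Jun 20, 2004; done Jun 22, 2004 — 2 days after the window closed.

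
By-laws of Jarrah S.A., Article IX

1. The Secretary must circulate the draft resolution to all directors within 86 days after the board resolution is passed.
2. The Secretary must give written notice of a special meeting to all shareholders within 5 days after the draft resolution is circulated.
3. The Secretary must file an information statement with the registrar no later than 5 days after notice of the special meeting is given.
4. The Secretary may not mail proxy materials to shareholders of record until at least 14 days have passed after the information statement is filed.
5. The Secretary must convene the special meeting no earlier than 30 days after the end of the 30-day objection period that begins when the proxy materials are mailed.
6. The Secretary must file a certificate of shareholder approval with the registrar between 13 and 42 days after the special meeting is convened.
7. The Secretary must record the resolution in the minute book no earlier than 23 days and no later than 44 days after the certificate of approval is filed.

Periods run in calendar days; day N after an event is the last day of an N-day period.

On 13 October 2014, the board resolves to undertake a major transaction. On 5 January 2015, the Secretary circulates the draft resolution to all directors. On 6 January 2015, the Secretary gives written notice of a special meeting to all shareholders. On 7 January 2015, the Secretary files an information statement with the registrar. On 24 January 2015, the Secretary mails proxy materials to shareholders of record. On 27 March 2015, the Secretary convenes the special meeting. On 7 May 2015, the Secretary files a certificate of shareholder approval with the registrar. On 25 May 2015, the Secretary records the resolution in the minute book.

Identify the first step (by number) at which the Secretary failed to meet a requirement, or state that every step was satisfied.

(1) due by 13 October 2014 + 86 days = 7 January 2015; done 5 January 2015 — timely.
(2) due by 5 January 2015 + 5 days = 10 January 2015; completed 6 January 2015, before the deadline.
(3) due by 6 January 2015 + 5 days = 11 January 2015; completed 7 January 2015, before the deadline.
(4) permitted from 7 January 2015 + 14 days = 21 January 2015 onward; done 24 January 2015 — permitted.
(5) permitted from 23 February 2015 + 30 days = 25 March 2015 onward; 27 March 2015 is on or after that date.
(6) the permitted window runs from 27 March 2015 + 13 = 9 April 2015 to 27 March 2015 + 42 = 8 May 2015; done 7 May 2015 — within the window.
(7) the permitted window runs from 7 May 2015 + 23 = 30 May 2015 to 7 May 2015 + 44 = 20 June 2015; done 25 May 2015 — 5 days before the window opened.

Step 7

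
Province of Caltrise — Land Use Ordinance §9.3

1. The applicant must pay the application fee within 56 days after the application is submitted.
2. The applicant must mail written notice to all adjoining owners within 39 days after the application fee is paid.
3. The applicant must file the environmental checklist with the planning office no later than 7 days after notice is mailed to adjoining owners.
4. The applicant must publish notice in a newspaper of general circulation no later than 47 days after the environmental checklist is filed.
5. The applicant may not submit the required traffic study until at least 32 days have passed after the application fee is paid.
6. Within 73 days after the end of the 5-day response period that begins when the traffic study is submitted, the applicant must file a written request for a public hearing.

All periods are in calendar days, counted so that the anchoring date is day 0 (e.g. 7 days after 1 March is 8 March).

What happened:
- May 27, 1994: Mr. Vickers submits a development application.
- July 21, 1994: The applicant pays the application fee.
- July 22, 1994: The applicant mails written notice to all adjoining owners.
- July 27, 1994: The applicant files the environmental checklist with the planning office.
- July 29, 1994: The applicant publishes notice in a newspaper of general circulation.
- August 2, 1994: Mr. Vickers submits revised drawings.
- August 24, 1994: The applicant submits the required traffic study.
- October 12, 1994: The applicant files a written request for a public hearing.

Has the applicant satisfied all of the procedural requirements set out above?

Yes

Step 1 — counting 56 days from May 27, 1994 (when the application is submitted) gives a deadline of July 22, 1994; done July 21, 1994 — timely.
Step 2 — counting 39 days from July 21, 1994 (when the application fee is paid) gives a deadline of August 29, 1994; completed July 22, 1994, before the deadline.
Step 3 — counting 7 days from July 22, 1994 (when notice is mailed to adjoining owners) gives a deadline of July 29, 1994; completed July 27, 1994, before the deadline.
Step 4 — counting 47 days from July 27, 1994 (when the environmental checklist is filed) gives a deadline of September 12, 1994; done July 29, 1994 — timely.
Step 5 — must wait 32 days from July 21, 1994 (when the application fee is paid), so not before August 22, 1994; August 24, 1994 is on or after that date.
Step 6 — counting 73 days from August 29, 1994 (end of the 5-day response period, which began when the traffic study is submitted on August 24, 1994) gives a deadline of November 10, 1994; October 12, 1994 is within that limit.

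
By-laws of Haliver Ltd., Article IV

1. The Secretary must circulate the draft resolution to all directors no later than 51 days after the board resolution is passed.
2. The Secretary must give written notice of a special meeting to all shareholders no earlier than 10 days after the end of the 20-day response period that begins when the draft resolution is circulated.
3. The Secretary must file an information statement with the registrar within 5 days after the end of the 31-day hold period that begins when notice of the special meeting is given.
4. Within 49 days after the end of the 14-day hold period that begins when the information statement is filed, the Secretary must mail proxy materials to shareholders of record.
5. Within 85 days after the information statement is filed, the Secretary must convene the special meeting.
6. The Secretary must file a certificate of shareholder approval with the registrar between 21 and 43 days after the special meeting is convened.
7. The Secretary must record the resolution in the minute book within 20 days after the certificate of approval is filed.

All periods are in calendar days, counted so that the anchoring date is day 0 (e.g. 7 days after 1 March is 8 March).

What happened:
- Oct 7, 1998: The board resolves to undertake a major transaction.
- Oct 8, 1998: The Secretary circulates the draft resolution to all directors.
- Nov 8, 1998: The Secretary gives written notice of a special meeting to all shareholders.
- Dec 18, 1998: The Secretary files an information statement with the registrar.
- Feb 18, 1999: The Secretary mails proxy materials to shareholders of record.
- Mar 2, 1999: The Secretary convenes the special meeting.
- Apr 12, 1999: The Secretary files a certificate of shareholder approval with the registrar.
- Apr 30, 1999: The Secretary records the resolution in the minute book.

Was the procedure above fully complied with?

No

(1) due by Oct 7, 1998 + 51 days = Nov 27, 1998; done Oct 8, 1998 — timely.
(2) permitted from Oct 28, 1998 + 10 days = Nov 7, 1998 onward; done Nov 8, 1998 — permitted.
(3) due by Dec 9, 1998 + 5 days = Dec 14, 1998; not done until Dec 18, 1998, 4 days after the deadline.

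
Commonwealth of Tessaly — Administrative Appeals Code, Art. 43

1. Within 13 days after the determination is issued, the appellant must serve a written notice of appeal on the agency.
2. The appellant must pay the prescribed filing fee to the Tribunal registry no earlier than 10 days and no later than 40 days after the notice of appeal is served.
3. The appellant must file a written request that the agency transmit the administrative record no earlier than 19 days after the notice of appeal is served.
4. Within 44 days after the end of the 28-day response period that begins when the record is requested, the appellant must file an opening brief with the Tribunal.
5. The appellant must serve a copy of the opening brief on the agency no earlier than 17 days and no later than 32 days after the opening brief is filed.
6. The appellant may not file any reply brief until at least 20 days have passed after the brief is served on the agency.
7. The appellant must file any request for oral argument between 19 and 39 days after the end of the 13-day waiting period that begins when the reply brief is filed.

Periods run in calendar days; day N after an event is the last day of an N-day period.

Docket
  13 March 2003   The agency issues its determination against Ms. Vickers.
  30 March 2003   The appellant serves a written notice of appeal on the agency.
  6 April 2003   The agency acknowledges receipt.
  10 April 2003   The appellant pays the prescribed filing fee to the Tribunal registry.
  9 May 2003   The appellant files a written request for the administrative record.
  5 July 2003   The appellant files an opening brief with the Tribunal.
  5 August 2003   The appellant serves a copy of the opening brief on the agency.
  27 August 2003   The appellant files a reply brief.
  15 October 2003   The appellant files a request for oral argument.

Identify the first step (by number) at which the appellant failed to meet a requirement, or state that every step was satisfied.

Step 1

(1) due by 13 March 2003 + 13 days = 26 March 2003; done 30 March 2003 — 4 days late.
The analysis stops there.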